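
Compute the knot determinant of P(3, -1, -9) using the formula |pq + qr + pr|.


Step 1: Compute pq + qr + pr.
pq = 3*(-1) = -3
qr = (-1)*(-9) = 9
pr = 3*(-9) = -27
pq + qr + pr = -3 + 9 + (-27) = -21
Step 2: Take absolute value.
det(P(3,-1,-9)) = |-21| = 21

21


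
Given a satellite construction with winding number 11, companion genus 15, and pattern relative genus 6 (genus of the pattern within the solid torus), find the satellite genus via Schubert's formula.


Schubert: g(satellite) = g_rel(pattern) + |winding| * g(companion),
where g_rel(pattern) is the genus of the pattern relative to the solid torus.
= 6 + 11 * 15
= 6 + 165 = 171

171


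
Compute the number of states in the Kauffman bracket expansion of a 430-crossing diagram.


Each crossing contributes 2 choices (A-smoothing or B-smoothing).
Total states = 2^430 = 2772669694120814859578414184143083703436437075375816575170479580614621307805625623039974406104139578097391210961403571828974157824

2772669694120814859578414184143083703436437075375816575170479580614621307805625623039974406104139578097391210961403571828974157824


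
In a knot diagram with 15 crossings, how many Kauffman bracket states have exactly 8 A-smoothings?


We choose which 8 of 15 crossings get A-smoothings.
C(15, 8) = 15! / (8! * 7!)
= 6435

6435


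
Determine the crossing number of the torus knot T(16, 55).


For a torus knot T(p, q) with gcd(p,q)=1,
the crossing number is min(p*(q-1), q*(p-1)).
p*(q-1) = 16*54 = 864
q*(p-1) = 55*15 = 825
min(864, 825) = 825

825


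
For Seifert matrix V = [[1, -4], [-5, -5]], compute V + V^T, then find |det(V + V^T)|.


Step 1: Form V + V^T where V = [[1, -4], [-5, -5]]
  V^T = [[1, -5], [-4, -5]]
  V + V^T = [[2, -9], [-9, -10]]
Step 2: det(V + V^T) = 2*(-10) - (-9)*(-9)
  = -20 - 81 = -101
Step 3: Knot determinant = |det(V + V^T)| = |-101| = 101

101


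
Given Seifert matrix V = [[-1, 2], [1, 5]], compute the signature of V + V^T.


Step 1: V + V^T = [[-2, 3], [3, 10]]
Step 2: trace = 8, det = -29
Step 3: Discriminant = 8^2 - 4*(-29) = 180
Step 4: Eigenvalues: 10.7082, -2.7082
Step 5: Signature = (# positive eigenvalues) - (# negative eigenvalues) = 0

0


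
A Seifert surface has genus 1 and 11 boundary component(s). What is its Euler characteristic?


chi = 2 - 2g - b
= 2 - 2*1 - 11
= 2 - 2 - 11 = -11

-11


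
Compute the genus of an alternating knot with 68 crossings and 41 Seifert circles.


For alternating knots, g = (c - s + 1)/2.
= (68 - 41 + 1)/2
= 28/2 = 14

14


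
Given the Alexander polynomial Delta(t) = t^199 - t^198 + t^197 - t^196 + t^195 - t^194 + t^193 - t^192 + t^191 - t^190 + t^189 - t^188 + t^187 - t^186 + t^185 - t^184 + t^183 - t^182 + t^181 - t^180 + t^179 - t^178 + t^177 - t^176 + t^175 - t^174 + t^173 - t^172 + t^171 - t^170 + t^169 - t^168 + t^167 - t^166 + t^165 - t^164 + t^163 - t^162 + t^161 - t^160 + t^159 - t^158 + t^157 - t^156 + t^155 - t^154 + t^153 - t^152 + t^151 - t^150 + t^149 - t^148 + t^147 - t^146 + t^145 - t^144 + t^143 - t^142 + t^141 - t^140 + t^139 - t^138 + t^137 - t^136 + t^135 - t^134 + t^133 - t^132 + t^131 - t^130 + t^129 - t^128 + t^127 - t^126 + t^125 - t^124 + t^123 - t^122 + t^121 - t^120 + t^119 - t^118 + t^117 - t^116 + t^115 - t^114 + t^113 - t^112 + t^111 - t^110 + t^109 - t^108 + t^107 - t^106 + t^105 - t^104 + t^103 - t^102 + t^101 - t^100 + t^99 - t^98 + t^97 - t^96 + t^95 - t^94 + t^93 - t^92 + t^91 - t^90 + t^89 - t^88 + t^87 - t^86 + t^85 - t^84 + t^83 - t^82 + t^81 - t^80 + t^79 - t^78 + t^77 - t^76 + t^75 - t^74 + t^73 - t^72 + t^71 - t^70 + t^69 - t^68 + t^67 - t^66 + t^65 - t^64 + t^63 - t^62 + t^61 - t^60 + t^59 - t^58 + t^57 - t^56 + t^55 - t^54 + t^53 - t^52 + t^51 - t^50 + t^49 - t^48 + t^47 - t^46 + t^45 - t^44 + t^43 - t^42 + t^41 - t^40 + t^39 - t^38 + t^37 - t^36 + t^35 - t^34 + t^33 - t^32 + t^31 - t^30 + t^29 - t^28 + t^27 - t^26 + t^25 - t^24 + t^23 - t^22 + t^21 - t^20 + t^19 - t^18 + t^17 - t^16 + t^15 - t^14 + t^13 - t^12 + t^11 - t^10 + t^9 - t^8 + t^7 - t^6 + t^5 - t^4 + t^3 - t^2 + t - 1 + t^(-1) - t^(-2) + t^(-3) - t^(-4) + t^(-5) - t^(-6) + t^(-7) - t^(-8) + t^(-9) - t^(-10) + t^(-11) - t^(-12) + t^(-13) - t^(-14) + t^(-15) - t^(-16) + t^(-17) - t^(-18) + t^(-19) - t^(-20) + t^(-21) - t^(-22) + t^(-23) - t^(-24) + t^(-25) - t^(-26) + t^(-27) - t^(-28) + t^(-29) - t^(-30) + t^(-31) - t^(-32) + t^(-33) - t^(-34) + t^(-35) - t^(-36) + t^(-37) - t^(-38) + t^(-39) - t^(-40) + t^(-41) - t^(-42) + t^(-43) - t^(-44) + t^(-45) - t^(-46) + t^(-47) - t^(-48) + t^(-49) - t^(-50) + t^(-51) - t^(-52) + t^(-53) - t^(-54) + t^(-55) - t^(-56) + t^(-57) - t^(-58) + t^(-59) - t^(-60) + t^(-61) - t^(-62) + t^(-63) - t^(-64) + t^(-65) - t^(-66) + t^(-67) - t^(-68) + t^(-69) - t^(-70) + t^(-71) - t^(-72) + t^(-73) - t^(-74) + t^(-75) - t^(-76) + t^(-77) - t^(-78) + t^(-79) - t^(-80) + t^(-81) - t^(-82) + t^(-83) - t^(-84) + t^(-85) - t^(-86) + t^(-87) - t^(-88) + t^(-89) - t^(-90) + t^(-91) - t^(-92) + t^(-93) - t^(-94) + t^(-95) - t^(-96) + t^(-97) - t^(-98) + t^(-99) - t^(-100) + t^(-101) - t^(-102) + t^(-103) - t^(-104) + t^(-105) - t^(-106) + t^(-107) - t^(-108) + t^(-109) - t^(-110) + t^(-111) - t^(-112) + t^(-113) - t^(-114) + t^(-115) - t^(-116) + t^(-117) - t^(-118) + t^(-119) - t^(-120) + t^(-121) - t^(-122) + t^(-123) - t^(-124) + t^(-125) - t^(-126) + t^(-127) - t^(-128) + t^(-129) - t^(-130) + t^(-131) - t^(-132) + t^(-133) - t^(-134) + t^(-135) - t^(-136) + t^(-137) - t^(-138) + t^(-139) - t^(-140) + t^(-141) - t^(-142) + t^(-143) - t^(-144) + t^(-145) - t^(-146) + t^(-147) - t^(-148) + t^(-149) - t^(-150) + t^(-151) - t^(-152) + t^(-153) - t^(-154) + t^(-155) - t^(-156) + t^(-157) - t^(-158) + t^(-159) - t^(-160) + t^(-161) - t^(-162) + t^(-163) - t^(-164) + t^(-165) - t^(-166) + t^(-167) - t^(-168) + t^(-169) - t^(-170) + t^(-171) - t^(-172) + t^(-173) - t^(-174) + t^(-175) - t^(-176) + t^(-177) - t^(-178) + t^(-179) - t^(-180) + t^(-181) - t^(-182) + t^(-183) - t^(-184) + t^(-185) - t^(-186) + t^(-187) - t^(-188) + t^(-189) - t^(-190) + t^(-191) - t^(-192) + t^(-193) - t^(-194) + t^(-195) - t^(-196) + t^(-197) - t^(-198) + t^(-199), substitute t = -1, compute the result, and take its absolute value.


Step 1: The polynomial has 399 terms with alternating signs, exponents from 199 down to -199.
Step 2: Substitute t = -1. The i-th term has coefficient (-1)^i and exponent (m-i),
  so its value is (-1)^i * (-1)^(m-i) = (-1)^m = -1 for every i.
Step 3: All 399 terms equal -1, so Delta(-1) = 399 * (-1) = -399
Step 4: |Delta(-1)| = 399

399


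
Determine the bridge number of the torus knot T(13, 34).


The bridge number of T(p,q) is min(p,q).
min(13, 34) = 13

13


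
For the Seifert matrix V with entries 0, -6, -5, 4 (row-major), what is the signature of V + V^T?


Step 1: V + V^T = [[0, -11], [-11, 8]]
Step 2: trace = 8, det = -121
Step 3: Discriminant = 8^2 - 4*(-121) = 548
Step 4: Eigenvalues: 15.7047, -7.7047
Step 5: Signature = (# positive eigenvalues) - (# negative eigenvalues) = 0

0


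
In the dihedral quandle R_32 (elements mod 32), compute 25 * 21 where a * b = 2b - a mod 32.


25 * 21 = 2*21 - 25 mod 32
= 42 - 25 mod 32
= 17 mod 32 = 17

17


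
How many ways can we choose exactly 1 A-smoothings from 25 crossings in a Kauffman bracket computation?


We choose which 1 of 25 crossings get A-smoothings.
C(25, 1) = 25! / (1! * 24!)
= 25

25


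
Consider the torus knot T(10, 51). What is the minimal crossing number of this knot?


For a torus knot T(p, q) with gcd(p,q)=1,
the crossing number is min(p*(q-1), q*(p-1)).
p*(q-1) = 10*50 = 500
q*(p-1) = 51*9 = 459
min(500, 459) = 459

459


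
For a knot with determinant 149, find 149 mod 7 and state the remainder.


Step 1: A knot is p-colorable if and only if p divides its determinant.
Step 2: Compute 149 mod 7.
149 = 21 * 7 + 2
Step 3: 149 mod 7 = 2
Step 4: The knot is 7-colorable: no

2


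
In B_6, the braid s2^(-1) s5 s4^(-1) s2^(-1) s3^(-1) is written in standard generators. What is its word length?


The word length counts the number of generators (including inverses).
Listing each generator: s2^(-1), s5, s4^(-1), s2^(-1), s3^(-1)
There are 5 generators in this braid word.

5


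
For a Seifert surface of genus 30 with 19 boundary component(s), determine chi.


chi = 2 - 2g - b
= 2 - 2*30 - 19
= 2 - 60 - 19 = -77

-77


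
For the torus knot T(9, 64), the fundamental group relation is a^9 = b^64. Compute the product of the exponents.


The relation is a^9 = b^64.
Product of exponents = 9 * 64
= 576

576


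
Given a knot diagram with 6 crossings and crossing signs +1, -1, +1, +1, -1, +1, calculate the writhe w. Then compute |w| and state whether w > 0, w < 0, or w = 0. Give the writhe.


Step 1: Count positive crossings (+1).
Positive crossings: 4
Step 2: Count negative crossings (-1).
Negative crossings: 2
Step 3: Writhe = (positive) - (negative)
w = 4 - 2 = 2
Step 4: |w| = 2, and w is positive

2


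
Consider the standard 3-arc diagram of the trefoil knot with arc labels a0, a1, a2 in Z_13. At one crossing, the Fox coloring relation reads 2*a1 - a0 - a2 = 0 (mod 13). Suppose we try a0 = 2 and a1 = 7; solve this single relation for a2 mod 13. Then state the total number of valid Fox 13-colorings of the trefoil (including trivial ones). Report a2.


Step 1: Apply the given crossing relation 2*a1 - a0 - a2 = 0 (mod 13).
  a2 = 2*a1 - a0 mod 13
  a2 = 2*7 - 2 mod 13
  a2 = 14 - 2 mod 13
  a2 = 12 mod 13 = 12
Step 2: The trefoil has determinant 3.
  Number of Fox p-colorings (p prime) is p^2 if p = 3, else p.
  Since 13 does not divide 3, only trivial (constant) colorings exist.
  (So the trial a0 = 2, a1 = 7 with a0 != a1 does NOT extend to a valid coloring of the whole trefoil: the other two crossing relations require 3*(a1 - a0) = 0 (mod 13), which fails.)
  Total colorings = 13
Step 3: a2 = 12, total Fox 13-colorings = 13

12


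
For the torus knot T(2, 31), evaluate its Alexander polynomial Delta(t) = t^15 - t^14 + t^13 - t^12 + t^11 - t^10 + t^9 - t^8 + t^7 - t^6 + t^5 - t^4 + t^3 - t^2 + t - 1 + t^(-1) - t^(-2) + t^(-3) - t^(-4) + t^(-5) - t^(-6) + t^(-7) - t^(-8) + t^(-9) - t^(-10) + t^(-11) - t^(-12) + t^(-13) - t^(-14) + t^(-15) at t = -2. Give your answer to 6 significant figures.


Substituting t = -2 into Delta(t) = t^15 - t^14 + t^13 - t^12 + t^11 - t^10 + t^9 - t^8 + t^7 - t^6 + t^5 - t^4 + t^3 - t^2 + t - 1 + t^(-1) - t^(-2) + t^(-3) - t^(-4) + t^(-5) - t^(-6) + t^(-7) - t^(-8) + t^(-9) - t^(-10) + t^(-11) - t^(-12) + t^(-13) - t^(-14) + t^(-15):
Term values: (-32768) + (-16384) + (-8192) + (-4096) + (-2048) + (-1024) + (-512) + (-256) + (-128) + (-64) + (-32) + (-16) + (-8) + (-4) + (-2) + (-1) + (-0.5) + (-0.25) + (-0.125) + (-0.0625) + (-0.03125) + (-0.015625) + (-0.0078125) + (-0.00390625) + (-0.00195312) + (-0.000976562) + (-0.000488281) + (-0.000244141) + (-0.00012207) + (-6.10352e-05) + (-3.05176e-05)
Sum = -65535.99997
Rounded to 6 significant figures: -65536

-65536


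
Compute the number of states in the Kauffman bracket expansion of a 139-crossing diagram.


Each crossing contributes 2 choices (A-smoothing or B-smoothing).
Total states = 2^139 = 696898287454081973172991196020261297061888

696898287454081973172991196020261297061888


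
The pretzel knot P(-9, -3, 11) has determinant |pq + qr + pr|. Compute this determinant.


Step 1: Compute pq + qr + pr.
pq = (-9)*(-3) = 27
qr = (-3)*11 = -33
pr = (-9)*11 = -99
pq + qr + pr = 27 + (-33) + (-99) = -105
Step 2: Take absolute value.
det(P(-9,-3,11)) = |-105| = 105

105


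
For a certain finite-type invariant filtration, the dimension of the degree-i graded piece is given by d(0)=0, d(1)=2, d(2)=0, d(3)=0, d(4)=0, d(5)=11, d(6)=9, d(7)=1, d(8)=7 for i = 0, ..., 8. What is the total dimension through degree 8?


Total dimension = d(0) + d(1) + ... + d(8)
= 0 + 2 + 0 + 0 + 0 + 11 + 9 + 1 + 7
= 30

30


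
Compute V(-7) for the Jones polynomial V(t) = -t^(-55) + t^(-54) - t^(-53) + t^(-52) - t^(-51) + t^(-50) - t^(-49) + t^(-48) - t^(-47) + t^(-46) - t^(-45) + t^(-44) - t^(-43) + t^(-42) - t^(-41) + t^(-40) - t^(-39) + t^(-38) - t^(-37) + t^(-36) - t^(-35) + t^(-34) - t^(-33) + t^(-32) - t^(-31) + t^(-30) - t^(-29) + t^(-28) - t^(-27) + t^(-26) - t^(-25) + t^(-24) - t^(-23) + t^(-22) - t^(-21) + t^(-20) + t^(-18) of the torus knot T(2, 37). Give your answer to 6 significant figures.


Substituting t = -7 into V(t) = -t^(-55) + t^(-54) - t^(-53) + t^(-52) - t^(-51) + t^(-50) - t^(-49) + t^(-48) - t^(-47) + t^(-46) - t^(-45) + t^(-44) - t^(-43) + t^(-42) - t^(-41) + t^(-40) - t^(-39) + t^(-38) - t^(-37) + t^(-36) - t^(-35) + t^(-34) - t^(-33) + t^(-32) - t^(-31) + t^(-30) - t^(-29) + t^(-28) - t^(-27) + t^(-26) - t^(-25) + t^(-24) - t^(-23) + t^(-22) - t^(-21) + t^(-20) + t^(-18):
  (-)t^(-55) = 3.30832e-47
  (+)t^(-54) = 2.31583e-46
  (-)t^(-53) = 1.62108e-45
  (+)t^(-52) = 1.13475e-44
  (-)t^(-51) = 7.94328e-44
  (+)t^(-50) = 5.5603e-43
  (-)t^(-49) = 3.89221e-42
  (+)t^(-48) = 2.72455e-41
  (-)t^(-47) = 1.90718e-40
  (+)t^(-46) = 1.33503e-39
  (-)t^(-45) = 9.34519e-39
  (+)t^(-44) = 6.54163e-38
  (-)t^(-43) = 4.57914e-37
  (+)t^(-42) = 3.2054e-36
  (-)t^(-41) = 2.24378e-35
  (+)t^(-40) = 1.57065e-34
  (-)t^(-39) = 1.09945e-33
  (+)t^(-38) = 7.69617e-33
  (-)t^(-37) = 5.38732e-32
  (+)t^(-36) = 3.77112e-31
  (-)t^(-35) = 2.63979e-30
  (+)t^(-34) = 1.84785e-29
  (-)t^(-33) = 1.29349e-28
  (+)t^(-32) = 9.05446e-28
  (-)t^(-31) = 6.33812e-27
  (+)t^(-30) = 4.43669e-26
  (-)t^(-29) = 3.10568e-25
  (+)t^(-28) = 2.17398e-24
  (-)t^(-27) = 1.52178e-23
  (+)t^(-26) = 1.06525e-22
  (-)t^(-25) = 7.45674e-22
  (+)t^(-24) = 5.21972e-21
  (-)t^(-23) = 3.6538e-20
  (+)t^(-22) = 2.55766e-19
  (-)t^(-21) = 1.79036e-18
  (+)t^(-20) = 1.25325e-17
  (+)t^(-18) = 6.14095e-16
Sum = (3.30832e-47) + (2.31583e-46) + (1.62108e-45) + (1.13475e-44) + (7.94328e-44) + (5.5603e-43) + (3.89221e-42) + (2.72455e-41) + (1.90718e-40) + (1.33503e-39) + (9.34519e-39) + (6.54163e-38) + (4.57914e-37) + (3.2054e-36) + (2.24378e-35) + (1.57065e-34) + (1.09945e-33) + (7.69617e-33) + (5.38732e-32) + (3.77112e-31) + (2.63979e-30) + (1.84785e-29) + (1.29349e-28) + (9.05446e-28) + (6.33812e-27) + (4.43669e-26) + (3.10568e-25) + (2.17398e-24) + (1.52178e-23) + (1.06525e-22) + (7.45674e-22) + (5.21972e-21) + (3.6538e-20) + (2.55766e-19) + (1.79036e-18) + (1.25325e-17) + (6.14095e-16)
= 6.287159019e-16
Rounded to 6 significant figures: 6.28716e-16

6.28716e-16


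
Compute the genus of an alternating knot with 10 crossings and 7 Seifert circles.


For alternating knots, g = (c - s + 1)/2.
= (10 - 7 + 1)/2
= 4/2 = 2

2


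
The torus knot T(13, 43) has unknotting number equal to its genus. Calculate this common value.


For a torus knot T(p,q), both the unknotting number and genus equal (p-1)(q-1)/2.
= (13-1)(43-1)/2
= 12*42/2
= 504/2 = 252

252


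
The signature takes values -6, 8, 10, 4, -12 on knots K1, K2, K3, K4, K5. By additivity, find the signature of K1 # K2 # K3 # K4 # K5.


The signature is additive under connected sum.
signature(K1 # K2 # K3 # K4 # K5) = (-6) + (8) + (10) + (4) + (-12)
= 4

4


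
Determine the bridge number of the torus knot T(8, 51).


The bridge number of T(p,q) is min(p,q).
min(8, 51) = 8

8


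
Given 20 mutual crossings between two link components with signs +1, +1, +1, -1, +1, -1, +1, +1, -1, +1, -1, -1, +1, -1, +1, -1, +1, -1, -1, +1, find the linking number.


Step 1: Count positive crossings: 11
Step 2: Count negative crossings: 9
Step 3: Sum of signs = 11 - 9 = 2
Step 4: Linking number = sum/2 = 2/2 = 1

1


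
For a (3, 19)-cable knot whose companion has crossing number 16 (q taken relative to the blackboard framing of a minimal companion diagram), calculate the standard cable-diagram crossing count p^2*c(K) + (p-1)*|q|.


Step 1: Each of the c(K) crossings of the companion diagram becomes p*p = p^2 crossings among the p parallel strands, and each of the |q| twists s_1 s_2 ... s_(p-1) adds (p-1) crossings.
  Crossings = p^2 * c(K) + (p-1)*|q|
Step 2: = 3^2 * 16 + (3-1)*19
Step 3: = 9*16 + 2*19
Step 4: = 144 + 38 = 182

182


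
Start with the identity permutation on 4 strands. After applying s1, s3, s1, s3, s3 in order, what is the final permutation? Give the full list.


Starting with identity [1, 2, 3, 4].
Apply generators in sequence:
  After s1: [2, 1, 3, 4]
  After s3: [2, 1, 4, 3]
  After s1: [1, 2, 4, 3]
  After s3: [1, 2, 3, 4]
  After s3: [1, 2, 4, 3]
Final permutation: [1, 2, 4, 3]

[1, 2, 4, 3]


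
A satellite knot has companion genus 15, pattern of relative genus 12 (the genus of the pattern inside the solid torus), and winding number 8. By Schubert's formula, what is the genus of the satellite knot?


Schubert: g(satellite) = g_rel(pattern) + |winding| * g(companion),
where g_rel(pattern) is the genus of the pattern relative to the solid torus.
= 12 + 8 * 15
= 12 + 120 = 132

132


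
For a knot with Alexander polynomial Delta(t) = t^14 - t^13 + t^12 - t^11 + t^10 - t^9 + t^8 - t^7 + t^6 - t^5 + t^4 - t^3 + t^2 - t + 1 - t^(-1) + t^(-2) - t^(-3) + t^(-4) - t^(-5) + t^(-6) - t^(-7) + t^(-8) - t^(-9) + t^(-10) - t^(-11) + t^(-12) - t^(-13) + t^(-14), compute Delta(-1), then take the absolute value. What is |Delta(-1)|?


Step 1: The polynomial has 29 terms with alternating signs, exponents from 14 down to -14.
Step 2: Substitute t = -1. The i-th term has coefficient (-1)^i and exponent (m-i),
  so its value is (-1)^i * (-1)^(m-i) = (-1)^m = 1 for every i.
Step 3: All 29 terms equal 1, so Delta(-1) = 29 * (1) = 29
Step 4: |Delta(-1)| = 29

29


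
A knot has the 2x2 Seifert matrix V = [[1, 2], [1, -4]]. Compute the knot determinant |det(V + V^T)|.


Step 1: Form V + V^T where V = [[1, 2], [1, -4]]
  V^T = [[1, 1], [2, -4]]
  V + V^T = [[2, 3], [3, -8]]
Step 2: det(V + V^T) = 2*(-8) - 3*3
  = -16 - 9 = -25
Step 3: Knot determinant = |det(V + V^T)| = |-25| = 25

25


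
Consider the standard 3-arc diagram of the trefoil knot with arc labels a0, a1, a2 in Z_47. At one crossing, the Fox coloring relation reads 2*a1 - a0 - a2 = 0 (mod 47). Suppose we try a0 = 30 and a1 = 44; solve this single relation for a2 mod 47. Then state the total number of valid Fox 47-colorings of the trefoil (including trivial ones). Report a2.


Step 1: Apply the given crossing relation 2*a1 - a0 - a2 = 0 (mod 47).
  a2 = 2*a1 - a0 mod 47
  a2 = 2*44 - 30 mod 47
  a2 = 88 - 30 mod 47
  a2 = 58 mod 47 = 11
Step 2: The trefoil has determinant 3.
  Number of Fox p-colorings (p prime) is p^2 if p = 3, else p.
  Since 47 does not divide 3, only trivial (constant) colorings exist.
  (So the trial a0 = 30, a1 = 44 with a0 != a1 does NOT extend to a valid coloring of the whole trefoil: the other two crossing relations require 3*(a1 - a0) = 0 (mod 47), which fails.)
  Total colorings = 47
Step 3: a2 = 11, total Fox 47-colorings = 47

11


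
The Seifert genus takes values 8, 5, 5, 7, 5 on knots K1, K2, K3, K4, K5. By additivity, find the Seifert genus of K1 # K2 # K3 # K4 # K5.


The Seifert genus is additive under connected sum.
Seifert genus(K1 # K2 # K3 # K4 # K5) = (8) + (5) + (5) + (7) + (5)
= 30

30


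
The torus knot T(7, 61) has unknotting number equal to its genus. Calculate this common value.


For a torus knot T(p,q), both the unknotting number and genus equal (p-1)(q-1)/2.
= (7-1)(61-1)/2
= 6*60/2
= 360/2 = 180

180


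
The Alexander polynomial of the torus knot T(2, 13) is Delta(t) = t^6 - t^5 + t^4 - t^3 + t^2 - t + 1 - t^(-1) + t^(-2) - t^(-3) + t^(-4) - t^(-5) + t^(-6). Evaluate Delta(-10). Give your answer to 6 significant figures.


Substituting t = -10 into Delta(t) = t^6 - t^5 + t^4 - t^3 + t^2 - t + 1 - t^(-1) + t^(-2) - t^(-3) + t^(-4) - t^(-5) + t^(-6):
Term values: (1000000) + (100000) + (10000) + (1000) + (100) + (10) + (1) + (0.1) + (0.01) + (0.001) + (0.0001) + (1e-05) + (1e-06)
Sum = 1111111.111
Rounded to 6 significant figures: 1.11111e+06

1.11111e+06


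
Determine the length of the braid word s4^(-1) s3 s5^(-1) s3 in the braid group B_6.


The word length counts the number of generators (including inverses).
Listing each generator: s4^(-1), s3, s5^(-1), s3
There are 4 generators in this braid word.

4


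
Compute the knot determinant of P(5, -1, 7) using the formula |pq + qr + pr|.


Step 1: Compute pq + qr + pr.
pq = 5*(-1) = -5
qr = (-1)*7 = -7
pr = 5*7 = 35
pq + qr + pr = -5 + (-7) + 35 = 23
Step 2: Take absolute value.
det(P(5,-1,7)) = |23| = 23

23


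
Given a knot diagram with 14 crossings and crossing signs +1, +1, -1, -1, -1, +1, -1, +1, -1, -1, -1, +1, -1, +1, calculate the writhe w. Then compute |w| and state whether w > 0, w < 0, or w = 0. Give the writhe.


Step 1: Count positive crossings (+1).
Positive crossings: 6
Step 2: Count negative crossings (-1).
Negative crossings: 8
Step 3: Writhe = (positive) - (negative)
w = 6 - 8 = -2
Step 4: |w| = 2, and w is negative

-2


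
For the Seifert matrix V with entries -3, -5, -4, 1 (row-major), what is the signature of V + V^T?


Step 1: V + V^T = [[-6, -9], [-9, 2]]
Step 2: trace = -4, det = -93
Step 3: Discriminant = (-4)^2 - 4*(-93) = 388
Step 4: Eigenvalues: 7.84886, -11.8489
Step 5: Signature = (# positive eigenvalues) - (# negative eigenvalues) = 0

0


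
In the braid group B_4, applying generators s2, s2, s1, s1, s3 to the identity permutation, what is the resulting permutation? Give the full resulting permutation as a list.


Starting with identity [1, 2, 3, 4].
Apply generators in sequence:
  After s2: [1, 3, 2, 4]
  After s2: [1, 2, 3, 4]
  After s1: [2, 1, 3, 4]
  After s1: [1, 2, 3, 4]
  After s3: [1, 2, 4, 3]
Final permutation: [1, 2, 4, 3]

[1, 2, 4, 3]


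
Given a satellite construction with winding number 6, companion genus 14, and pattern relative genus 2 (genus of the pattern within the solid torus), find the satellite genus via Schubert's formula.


Schubert: g(satellite) = g_rel(pattern) + |winding| * g(companion),
where g_rel(pattern) is the genus of the pattern relative to the solid torus.
= 2 + 6 * 14
= 2 + 84 = 86

86


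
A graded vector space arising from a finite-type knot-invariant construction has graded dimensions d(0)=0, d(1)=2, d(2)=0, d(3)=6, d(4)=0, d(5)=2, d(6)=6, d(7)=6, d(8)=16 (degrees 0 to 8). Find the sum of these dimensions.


Total dimension = d(0) + d(1) + ... + d(8)
= 0 + 2 + 0 + 6 + 0 + 2 + 6 + 6 + 16
= 38

38


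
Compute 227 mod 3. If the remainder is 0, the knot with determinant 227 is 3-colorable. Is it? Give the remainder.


Step 1: A knot is p-colorable if and only if p divides its determinant.
Step 2: Compute 227 mod 3.
227 = 75 * 3 + 2
Step 3: 227 mod 3 = 2
Step 4: The knot is 3-colorable: no

2


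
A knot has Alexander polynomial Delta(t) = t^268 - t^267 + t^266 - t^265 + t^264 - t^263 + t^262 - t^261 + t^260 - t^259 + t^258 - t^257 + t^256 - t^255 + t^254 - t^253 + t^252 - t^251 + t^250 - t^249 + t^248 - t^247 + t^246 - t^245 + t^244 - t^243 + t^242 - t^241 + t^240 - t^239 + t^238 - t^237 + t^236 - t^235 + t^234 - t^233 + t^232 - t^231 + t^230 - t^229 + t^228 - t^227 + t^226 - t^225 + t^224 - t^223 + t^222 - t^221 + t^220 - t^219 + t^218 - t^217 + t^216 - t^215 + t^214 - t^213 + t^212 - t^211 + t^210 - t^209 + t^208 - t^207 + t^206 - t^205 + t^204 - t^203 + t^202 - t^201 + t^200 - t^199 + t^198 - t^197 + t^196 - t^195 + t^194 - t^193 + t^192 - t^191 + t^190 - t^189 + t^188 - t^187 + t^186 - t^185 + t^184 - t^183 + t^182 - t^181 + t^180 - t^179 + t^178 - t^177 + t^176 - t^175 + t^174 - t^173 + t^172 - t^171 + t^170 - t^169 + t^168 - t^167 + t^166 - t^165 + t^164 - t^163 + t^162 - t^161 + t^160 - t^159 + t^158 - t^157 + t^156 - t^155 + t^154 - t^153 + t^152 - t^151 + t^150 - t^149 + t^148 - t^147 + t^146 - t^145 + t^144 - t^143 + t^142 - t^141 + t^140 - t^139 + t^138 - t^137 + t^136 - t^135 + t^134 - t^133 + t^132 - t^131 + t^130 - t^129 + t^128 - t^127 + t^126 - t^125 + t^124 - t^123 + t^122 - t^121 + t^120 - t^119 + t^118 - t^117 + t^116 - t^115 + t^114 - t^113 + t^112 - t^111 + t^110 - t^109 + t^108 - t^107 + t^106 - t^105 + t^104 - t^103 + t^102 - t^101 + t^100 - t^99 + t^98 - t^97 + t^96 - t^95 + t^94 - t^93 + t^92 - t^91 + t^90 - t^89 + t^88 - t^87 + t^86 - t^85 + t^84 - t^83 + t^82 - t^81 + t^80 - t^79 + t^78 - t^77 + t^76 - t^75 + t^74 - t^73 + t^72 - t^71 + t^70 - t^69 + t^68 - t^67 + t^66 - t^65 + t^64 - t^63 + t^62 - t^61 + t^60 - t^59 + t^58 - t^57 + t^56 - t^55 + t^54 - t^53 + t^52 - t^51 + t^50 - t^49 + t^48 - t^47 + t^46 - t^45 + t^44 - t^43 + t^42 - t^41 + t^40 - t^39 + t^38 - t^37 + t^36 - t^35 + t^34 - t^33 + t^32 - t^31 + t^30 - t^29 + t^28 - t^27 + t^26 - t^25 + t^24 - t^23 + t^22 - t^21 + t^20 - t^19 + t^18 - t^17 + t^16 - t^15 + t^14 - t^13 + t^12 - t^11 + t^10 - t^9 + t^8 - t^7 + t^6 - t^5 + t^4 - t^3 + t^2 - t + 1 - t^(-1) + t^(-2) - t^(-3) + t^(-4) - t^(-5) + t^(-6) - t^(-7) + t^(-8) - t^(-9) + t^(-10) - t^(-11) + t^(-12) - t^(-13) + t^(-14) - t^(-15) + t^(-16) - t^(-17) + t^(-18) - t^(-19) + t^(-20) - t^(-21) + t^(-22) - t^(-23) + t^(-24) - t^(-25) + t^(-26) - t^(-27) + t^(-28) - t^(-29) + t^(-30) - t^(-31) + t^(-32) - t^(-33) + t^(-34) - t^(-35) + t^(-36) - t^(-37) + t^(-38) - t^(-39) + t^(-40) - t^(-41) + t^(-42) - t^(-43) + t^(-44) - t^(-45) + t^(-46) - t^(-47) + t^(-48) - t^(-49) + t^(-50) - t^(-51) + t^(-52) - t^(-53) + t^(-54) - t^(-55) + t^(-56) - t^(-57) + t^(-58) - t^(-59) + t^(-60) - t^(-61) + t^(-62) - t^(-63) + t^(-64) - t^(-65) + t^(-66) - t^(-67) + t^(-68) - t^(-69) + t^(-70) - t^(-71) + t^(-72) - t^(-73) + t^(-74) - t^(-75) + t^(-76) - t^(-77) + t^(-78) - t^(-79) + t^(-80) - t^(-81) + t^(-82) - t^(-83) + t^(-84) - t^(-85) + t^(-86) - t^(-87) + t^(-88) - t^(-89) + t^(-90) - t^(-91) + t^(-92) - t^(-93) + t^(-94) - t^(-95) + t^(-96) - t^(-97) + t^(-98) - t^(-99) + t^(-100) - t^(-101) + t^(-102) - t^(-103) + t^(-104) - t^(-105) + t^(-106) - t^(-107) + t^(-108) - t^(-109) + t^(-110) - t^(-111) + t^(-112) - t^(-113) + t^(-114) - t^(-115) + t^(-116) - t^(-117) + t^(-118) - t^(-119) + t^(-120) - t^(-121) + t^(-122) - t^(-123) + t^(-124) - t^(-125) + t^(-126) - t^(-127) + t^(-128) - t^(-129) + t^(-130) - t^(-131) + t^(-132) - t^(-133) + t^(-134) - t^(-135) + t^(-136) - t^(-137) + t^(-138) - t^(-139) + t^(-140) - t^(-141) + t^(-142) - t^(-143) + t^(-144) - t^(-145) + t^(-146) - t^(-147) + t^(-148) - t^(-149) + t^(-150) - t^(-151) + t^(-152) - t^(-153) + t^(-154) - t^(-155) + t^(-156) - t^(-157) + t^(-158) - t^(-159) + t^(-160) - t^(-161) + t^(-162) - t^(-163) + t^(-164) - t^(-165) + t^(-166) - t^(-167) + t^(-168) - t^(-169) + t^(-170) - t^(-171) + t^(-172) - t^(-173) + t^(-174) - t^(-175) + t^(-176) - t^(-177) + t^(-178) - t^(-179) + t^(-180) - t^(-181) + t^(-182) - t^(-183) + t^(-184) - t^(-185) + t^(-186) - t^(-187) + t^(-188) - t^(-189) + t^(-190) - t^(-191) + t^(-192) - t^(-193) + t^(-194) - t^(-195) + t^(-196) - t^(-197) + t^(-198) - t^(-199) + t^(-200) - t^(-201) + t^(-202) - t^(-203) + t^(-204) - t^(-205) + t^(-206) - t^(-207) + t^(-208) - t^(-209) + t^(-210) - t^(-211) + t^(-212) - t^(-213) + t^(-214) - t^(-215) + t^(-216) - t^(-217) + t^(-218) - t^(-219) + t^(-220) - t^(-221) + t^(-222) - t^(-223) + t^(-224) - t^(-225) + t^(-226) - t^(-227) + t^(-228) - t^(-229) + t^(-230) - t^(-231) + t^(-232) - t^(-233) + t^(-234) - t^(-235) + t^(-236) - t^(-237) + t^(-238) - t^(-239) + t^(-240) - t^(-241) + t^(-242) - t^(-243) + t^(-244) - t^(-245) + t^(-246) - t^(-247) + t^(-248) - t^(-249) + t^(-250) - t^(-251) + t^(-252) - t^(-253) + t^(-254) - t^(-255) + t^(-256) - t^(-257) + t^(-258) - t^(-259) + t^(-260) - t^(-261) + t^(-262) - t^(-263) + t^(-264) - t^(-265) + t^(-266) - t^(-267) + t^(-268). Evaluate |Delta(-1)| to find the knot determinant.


Step 1: The polynomial has 537 terms with alternating signs, exponents from 268 down to -268.
Step 2: Substitute t = -1. The i-th term has coefficient (-1)^i and exponent (m-i),
  so its value is (-1)^i * (-1)^(m-i) = (-1)^m = 1 for every i.
Step 3: All 537 terms equal 1, so Delta(-1) = 537 * (1) = 537
Step 4: |Delta(-1)| = 537

537


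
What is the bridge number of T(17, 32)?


The bridge number of T(p,q) is min(p,q).
min(17, 32) = 17

17


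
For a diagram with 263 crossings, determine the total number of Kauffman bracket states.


Each crossing contributes 2 choices (A-smoothing or B-smoothing).
Total states = 2^263 = 14821387422376473014217086081112052205218558037201992197050570753012880593911808

14821387422376473014217086081112052205218558037201992197050570753012880593911808


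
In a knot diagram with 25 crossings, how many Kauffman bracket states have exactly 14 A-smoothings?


We choose which 14 of 25 crossings get A-smoothings.
C(25, 14) = 25! / (14! * 11!)
= 4457400

4457400


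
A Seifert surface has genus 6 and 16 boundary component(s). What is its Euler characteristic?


chi = 2 - 2g - b
= 2 - 2*6 - 16
= 2 - 12 - 16 = -26

-26


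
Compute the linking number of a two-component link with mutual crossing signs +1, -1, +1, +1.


Step 1: Count positive crossings: 3
Step 2: Count negative crossings: 1
Step 3: Sum of signs = 3 - 1 = 2
Step 4: Linking number = sum/2 = 2/2 = 1

1


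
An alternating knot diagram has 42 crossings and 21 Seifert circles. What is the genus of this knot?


For alternating knots, g = (c - s + 1)/2.
= (42 - 21 + 1)/2
= 22/2 = 11

11


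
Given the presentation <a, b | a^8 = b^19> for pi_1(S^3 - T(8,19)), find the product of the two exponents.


The relation is a^8 = b^19.
Product of exponents = 8 * 19
= 152

152


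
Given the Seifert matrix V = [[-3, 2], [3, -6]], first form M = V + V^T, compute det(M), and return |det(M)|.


Step 1: Form V + V^T where V = [[-3, 2], [3, -6]]
  V^T = [[-3, 3], [2, -6]]
  V + V^T = [[-6, 5], [5, -12]]
Step 2: det(V + V^T) = (-6)*(-12) - 5*5
  = 72 - 25 = 47
Step 3: Knot determinant = |det(V + V^T)| = |47| = 47

47


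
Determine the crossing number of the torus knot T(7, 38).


For a torus knot T(p, q) with gcd(p,q)=1,
the crossing number is min(p*(q-1), q*(p-1)).
p*(q-1) = 7*37 = 259
q*(p-1) = 38*6 = 228
min(259, 228) = 228

228


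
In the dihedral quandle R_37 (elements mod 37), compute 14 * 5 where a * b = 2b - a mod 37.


14 * 5 = 2*5 - 14 mod 37
= 10 - 14 mod 37
= -4 mod 37 = 33

33


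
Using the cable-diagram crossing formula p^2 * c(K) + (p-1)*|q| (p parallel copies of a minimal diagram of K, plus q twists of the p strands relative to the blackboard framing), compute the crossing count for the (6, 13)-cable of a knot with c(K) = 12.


Step 1: Each of the c(K) crossings of the companion diagram becomes p*p = p^2 crossings among the p parallel strands, and each of the |q| twists s_1 s_2 ... s_(p-1) adds (p-1) crossings.
  Crossings = p^2 * c(K) + (p-1)*|q|
Step 2: = 6^2 * 12 + (6-1)*13
Step 3: = 36*12 + 5*13
Step 4: = 432 + 65 = 497

497


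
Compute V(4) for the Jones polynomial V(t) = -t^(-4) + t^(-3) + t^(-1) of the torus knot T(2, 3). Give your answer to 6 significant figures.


Substituting t = 4 into V(t) = -t^(-4) + t^(-3) + t^(-1):
  (-)t^(-4) = -0.00390625
  (+)t^(-3) = 0.015625
  (+)t^(-1) = 0.25
Sum = (-0.00390625) + (0.015625) + (0.25)
= 0.26171875
Rounded to 6 significant figures: 0.261719

0.261719


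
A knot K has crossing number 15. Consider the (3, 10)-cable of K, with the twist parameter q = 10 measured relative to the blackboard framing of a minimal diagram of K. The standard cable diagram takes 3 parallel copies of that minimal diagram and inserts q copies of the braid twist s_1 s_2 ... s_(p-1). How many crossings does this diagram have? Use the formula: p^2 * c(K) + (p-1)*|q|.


Step 1: Each of the c(K) crossings of the companion diagram becomes p*p = p^2 crossings among the p parallel strands, and each of the |q| twists s_1 s_2 ... s_(p-1) adds (p-1) crossings.
  Crossings = p^2 * c(K) + (p-1)*|q|
Step 2: = 3^2 * 15 + (3-1)*10
Step 3: = 9*15 + 2*10
Step 4: = 135 + 20 = 155

155


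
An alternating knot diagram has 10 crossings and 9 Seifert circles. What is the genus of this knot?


For alternating knots, g = (c - s + 1)/2.
= (10 - 9 + 1)/2
= 2/2 = 1

1


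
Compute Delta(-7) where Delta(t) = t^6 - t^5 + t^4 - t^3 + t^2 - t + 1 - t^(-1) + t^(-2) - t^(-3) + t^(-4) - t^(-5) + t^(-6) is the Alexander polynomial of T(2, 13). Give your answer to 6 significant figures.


Substituting t = -7 into Delta(t) = t^6 - t^5 + t^4 - t^3 + t^2 - t + 1 - t^(-1) + t^(-2) - t^(-3) + t^(-4) - t^(-5) + t^(-6):
Term values: (117649) + (16807) + (2401) + (343) + (49) + (7) + (1) + (0.142857) + (0.0204082) + (0.00291545) + (0.000416493) + (5.9499e-05) + (8.49986e-06)
Sum = 137257.1667
Rounded to 6 significant figures: 137257

137257


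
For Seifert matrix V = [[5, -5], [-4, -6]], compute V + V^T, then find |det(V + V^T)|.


Step 1: Form V + V^T where V = [[5, -5], [-4, -6]]
  V^T = [[5, -4], [-5, -6]]
  V + V^T = [[10, -9], [-9, -12]]
Step 2: det(V + V^T) = 10*(-12) - (-9)*(-9)
  = -120 - 81 = -201
Step 3: Knot determinant = |det(V + V^T)| = |-201| = 201

201


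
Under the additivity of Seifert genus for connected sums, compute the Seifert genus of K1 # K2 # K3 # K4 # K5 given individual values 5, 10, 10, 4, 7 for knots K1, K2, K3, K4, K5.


The Seifert genus is additive under connected sum.
Seifert genus(K1 # K2 # K3 # K4 # K5) = (5) + (10) + (10) + (4) + (7)
= 36

36


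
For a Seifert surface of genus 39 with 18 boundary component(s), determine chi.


chi = 2 - 2g - b
= 2 - 2*39 - 18
= 2 - 78 - 18 = -94

-94


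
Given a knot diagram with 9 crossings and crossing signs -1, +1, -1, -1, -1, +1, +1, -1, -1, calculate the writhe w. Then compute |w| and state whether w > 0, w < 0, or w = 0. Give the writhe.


Step 1: Count positive crossings (+1).
Positive crossings: 3
Step 2: Count negative crossings (-1).
Negative crossings: 6
Step 3: Writhe = (positive) - (negative)
w = 3 - 6 = -3
Step 4: |w| = 3, and w is negative

-3


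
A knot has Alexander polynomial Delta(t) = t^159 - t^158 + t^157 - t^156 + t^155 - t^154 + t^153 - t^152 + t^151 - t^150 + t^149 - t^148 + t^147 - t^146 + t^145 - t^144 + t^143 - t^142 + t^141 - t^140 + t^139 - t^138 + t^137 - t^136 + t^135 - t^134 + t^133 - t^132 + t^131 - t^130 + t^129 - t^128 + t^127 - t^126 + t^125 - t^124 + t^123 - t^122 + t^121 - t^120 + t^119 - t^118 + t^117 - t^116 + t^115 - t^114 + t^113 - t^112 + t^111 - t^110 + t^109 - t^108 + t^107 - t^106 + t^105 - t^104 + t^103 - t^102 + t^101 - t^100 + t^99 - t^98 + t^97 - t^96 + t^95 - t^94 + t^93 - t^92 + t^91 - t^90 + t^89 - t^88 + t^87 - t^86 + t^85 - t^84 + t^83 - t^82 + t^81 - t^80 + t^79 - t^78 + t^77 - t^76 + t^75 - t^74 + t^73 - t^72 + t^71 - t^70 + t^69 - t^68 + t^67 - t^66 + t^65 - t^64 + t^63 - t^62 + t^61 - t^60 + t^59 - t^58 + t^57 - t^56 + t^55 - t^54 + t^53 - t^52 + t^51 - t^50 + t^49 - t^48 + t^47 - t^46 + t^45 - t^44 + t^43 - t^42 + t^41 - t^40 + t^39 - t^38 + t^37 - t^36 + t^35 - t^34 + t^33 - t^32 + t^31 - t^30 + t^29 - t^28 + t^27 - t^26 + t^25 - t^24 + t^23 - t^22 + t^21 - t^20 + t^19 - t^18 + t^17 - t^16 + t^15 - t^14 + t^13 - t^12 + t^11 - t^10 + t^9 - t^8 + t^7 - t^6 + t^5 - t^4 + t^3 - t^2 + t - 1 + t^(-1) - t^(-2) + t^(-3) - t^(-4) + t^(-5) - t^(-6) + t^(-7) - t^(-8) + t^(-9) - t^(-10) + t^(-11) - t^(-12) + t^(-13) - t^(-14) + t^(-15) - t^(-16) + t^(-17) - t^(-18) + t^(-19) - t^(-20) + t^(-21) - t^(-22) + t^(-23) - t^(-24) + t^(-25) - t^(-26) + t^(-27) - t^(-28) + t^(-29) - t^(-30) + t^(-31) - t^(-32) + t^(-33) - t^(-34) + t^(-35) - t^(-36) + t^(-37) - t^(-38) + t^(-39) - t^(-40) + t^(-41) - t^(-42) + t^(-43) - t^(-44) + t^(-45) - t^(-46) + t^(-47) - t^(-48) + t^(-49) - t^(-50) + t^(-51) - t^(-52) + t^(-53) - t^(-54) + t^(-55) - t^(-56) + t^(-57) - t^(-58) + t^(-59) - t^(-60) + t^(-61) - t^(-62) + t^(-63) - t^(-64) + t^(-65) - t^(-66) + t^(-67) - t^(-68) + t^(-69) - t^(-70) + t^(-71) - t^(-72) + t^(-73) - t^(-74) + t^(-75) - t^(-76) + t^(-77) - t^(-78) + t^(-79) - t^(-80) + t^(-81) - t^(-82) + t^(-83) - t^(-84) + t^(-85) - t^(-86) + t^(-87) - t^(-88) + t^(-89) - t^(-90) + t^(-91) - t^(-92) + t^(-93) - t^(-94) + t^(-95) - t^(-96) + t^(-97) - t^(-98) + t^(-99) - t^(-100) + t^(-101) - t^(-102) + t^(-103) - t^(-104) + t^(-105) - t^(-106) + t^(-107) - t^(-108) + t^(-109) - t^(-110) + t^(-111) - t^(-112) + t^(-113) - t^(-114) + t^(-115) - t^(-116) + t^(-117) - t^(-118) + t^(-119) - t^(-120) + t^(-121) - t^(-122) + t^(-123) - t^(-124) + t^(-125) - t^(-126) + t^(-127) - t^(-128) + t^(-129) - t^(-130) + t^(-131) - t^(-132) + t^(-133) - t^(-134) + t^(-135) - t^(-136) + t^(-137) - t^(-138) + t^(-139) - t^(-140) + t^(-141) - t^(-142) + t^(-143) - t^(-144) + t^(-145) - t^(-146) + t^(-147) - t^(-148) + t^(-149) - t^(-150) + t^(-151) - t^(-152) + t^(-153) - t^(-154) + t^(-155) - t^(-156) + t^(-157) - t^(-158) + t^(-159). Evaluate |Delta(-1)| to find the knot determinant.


Step 1: The polynomial has 319 terms with alternating signs, exponents from 159 down to -159.
Step 2: Substitute t = -1. The i-th term has coefficient (-1)^i and exponent (m-i),
  so its value is (-1)^i * (-1)^(m-i) = (-1)^m = -1 for every i.
Step 3: All 319 terms equal -1, so Delta(-1) = 319 * (-1) = -319
Step 4: |Delta(-1)| = 319

319


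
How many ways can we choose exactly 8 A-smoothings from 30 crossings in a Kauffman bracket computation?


We choose which 8 of 30 crossings get A-smoothings.
C(30, 8) = 30! / (8! * 22!)
= 5852925

5852925


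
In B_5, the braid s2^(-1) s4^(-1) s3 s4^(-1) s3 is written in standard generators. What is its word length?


The word length counts the number of generators (including inverses).
Listing each generator: s2^(-1), s4^(-1), s3, s4^(-1), s3
There are 5 generators in this braid word.

5


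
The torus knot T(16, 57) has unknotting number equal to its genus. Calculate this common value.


For a torus knot T(p,q), both the unknotting number and genus equal (p-1)(q-1)/2.
= (16-1)(57-1)/2
= 15*56/2
= 840/2 = 420

420


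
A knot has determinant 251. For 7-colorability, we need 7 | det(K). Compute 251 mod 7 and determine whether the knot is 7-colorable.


Step 1: A knot is p-colorable if and only if p divides its determinant.
Step 2: Compute 251 mod 7.
251 = 35 * 7 + 6
Step 3: 251 mod 7 = 6
Step 4: The knot is 7-colorable: no

6


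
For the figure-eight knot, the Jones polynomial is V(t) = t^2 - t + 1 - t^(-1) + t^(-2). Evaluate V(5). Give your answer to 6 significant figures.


Substituting t = 5 into V(t) = t^2 - t + 1 - t^(-1) + t^(-2):
  (+)t^(2) = 25
  (-)t^(1) = -5
  (+)t^(0) = 1
  (-)t^(-1) = -0.2
  (+)t^(-2) = 0.04
Sum = (25) + (-5) + (1) + (-0.2) + (0.04)
= 20.84
Rounded to 6 significant figures: 20.84

20.84


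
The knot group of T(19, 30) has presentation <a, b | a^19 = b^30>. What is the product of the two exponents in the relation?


The relation is a^19 = b^30.
Product of exponents = 19 * 30
= 570

570


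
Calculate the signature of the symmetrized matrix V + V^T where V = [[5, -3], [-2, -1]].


Step 1: V + V^T = [[10, -5], [-5, -2]]
Step 2: trace = 8, det = -45
Step 3: Discriminant = 8^2 - 4*(-45) = 244
Step 4: Eigenvalues: 11.8102, -3.81025
Step 5: Signature = (# positive eigenvalues) - (# negative eigenvalues) = 0

0


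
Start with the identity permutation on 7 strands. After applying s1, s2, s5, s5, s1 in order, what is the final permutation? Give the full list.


Starting with identity [1, 2, 3, 4, 5, 6, 7].
Apply generators in sequence:
  After s1: [2, 1, 3, 4, 5, 6, 7]
  After s2: [2, 3, 1, 4, 5, 6, 7]
  After s5: [2, 3, 1, 4, 6, 5, 7]
  After s5: [2, 3, 1, 4, 5, 6, 7]
  After s1: [3, 2, 1, 4, 5, 6, 7]
Final permutation: [3, 2, 1, 4, 5, 6, 7]

[3, 2, 1, 4, 5, 6, 7]


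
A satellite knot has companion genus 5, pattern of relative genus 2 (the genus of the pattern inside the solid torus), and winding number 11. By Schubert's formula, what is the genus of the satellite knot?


Schubert: g(satellite) = g_rel(pattern) + |winding| * g(companion),
where g_rel(pattern) is the genus of the pattern relative to the solid torus.
= 2 + 11 * 5
= 2 + 55 = 57

57


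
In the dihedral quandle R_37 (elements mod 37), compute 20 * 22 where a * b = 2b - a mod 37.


20 * 22 = 2*22 - 20 mod 37
= 44 - 20 mod 37
= 24 mod 37 = 24

24


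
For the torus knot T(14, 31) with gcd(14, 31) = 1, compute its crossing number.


For a torus knot T(p, q) with gcd(p,q)=1,
the crossing number is min(p*(q-1), q*(p-1)).
p*(q-1) = 14*30 = 420
q*(p-1) = 31*13 = 403
min(420, 403) = 403

403
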